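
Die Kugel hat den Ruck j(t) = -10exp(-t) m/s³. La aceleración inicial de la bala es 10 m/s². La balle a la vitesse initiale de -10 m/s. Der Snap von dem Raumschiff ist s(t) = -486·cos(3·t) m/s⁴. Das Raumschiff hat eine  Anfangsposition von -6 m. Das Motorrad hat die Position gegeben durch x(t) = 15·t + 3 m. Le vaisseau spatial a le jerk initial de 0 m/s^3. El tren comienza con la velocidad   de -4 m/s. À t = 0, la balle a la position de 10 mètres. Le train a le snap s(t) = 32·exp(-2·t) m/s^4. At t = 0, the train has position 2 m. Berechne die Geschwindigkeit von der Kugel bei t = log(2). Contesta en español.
Para resolver esto, necesitamos tomar 2 antiderivadas de nuestra ecuación de la sacudida j(t) = -10·exp(-t). La antiderivada de la sacudida, con a(0) = 10, da la aceleración: a(t) = 10·exp(-t). La antiderivada de la aceleración, con v(0) = -10, da la velocidad: v(t) = -10·exp(-t). De la ecuación de la velocidad v(t) = -10·exp(-t), sustituimos t = log(2) para obtener v = -5.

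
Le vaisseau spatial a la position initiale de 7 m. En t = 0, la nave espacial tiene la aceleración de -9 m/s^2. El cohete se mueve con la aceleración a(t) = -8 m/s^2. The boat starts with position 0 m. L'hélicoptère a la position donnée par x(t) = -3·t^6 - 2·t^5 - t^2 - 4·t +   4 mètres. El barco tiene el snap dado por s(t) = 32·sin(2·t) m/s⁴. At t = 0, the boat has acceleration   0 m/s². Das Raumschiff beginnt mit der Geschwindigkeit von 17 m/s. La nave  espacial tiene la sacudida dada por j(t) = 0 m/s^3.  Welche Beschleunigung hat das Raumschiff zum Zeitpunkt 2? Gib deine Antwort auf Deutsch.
Wir müssen unsere Gleichung für den Ruck j(t) = 0 1-mal integrieren. Die Stammfunktion von dem Ruck ist die Beschleunigung. Mit a(0) = -9 erhalten wir a(t) = -9. Wir haben die Beschleunigung a(t) = -9. Durch Einsetzen von t = 2: a(2) = -9.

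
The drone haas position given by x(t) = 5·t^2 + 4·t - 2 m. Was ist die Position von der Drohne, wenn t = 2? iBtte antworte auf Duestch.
Mit x(t) = 5·t^2 + 4·t - 2 und Einsetzen von t = 2, finden wir x = 26.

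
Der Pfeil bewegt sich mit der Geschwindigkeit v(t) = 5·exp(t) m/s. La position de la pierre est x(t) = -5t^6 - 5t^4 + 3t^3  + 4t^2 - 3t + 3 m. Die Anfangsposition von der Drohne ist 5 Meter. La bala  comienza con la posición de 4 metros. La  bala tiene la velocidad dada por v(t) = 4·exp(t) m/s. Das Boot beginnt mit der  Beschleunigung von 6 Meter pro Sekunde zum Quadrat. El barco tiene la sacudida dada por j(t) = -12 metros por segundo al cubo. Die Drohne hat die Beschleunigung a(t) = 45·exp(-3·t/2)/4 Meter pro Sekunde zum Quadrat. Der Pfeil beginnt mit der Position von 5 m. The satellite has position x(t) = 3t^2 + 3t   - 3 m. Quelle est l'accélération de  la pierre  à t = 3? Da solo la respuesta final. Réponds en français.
a(3) = -12628.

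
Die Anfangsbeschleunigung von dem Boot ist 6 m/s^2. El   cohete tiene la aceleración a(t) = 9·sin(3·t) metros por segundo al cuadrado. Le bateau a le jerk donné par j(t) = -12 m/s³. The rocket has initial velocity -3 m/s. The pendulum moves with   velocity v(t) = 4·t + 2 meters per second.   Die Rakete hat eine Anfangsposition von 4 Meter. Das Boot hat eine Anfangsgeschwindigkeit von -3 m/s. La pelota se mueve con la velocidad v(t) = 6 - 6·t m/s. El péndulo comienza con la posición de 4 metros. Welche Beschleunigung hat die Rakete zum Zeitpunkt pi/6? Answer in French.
En utilisant a(t) = 9·sin(3·t) et en substituant t = pi/6, nous trouvons a = 9.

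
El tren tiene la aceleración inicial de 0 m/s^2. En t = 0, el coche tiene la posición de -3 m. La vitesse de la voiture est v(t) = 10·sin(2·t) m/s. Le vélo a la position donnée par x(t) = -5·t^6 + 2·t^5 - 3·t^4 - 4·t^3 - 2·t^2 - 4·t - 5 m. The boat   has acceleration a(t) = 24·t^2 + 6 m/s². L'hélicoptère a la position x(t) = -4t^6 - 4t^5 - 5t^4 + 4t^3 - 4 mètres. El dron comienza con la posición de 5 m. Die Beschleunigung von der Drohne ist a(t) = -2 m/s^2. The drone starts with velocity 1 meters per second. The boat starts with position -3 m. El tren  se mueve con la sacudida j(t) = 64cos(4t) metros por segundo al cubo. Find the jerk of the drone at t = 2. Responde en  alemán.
Ausgehend von der Beschleunigung a(t) = -2, nehmen wir 1 Ableitung. Durch Ableiten von der Beschleunigung erhalten wir den Ruck: j(t) = 0. Aus der Gleichung für den Ruck j(t) = 0, setzen wir t = 2 ein und erhalten j = 0.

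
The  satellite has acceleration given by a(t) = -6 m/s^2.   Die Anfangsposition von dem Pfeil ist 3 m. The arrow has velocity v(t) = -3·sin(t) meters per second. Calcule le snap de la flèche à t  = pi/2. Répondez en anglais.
We must differentiate our velocity equation v(t) = -3·sin(t) 3 times. Taking d/dt of v(t), we find a(t) = -3·cos(t). Differentiating acceleration, we get jerk: j(t) = 3·sin(t). Taking d/dt of j(t), we find s(t) = 3·cos(t). Using s(t) = 3·cos(t) and substituting t = pi/2, we find s = 0.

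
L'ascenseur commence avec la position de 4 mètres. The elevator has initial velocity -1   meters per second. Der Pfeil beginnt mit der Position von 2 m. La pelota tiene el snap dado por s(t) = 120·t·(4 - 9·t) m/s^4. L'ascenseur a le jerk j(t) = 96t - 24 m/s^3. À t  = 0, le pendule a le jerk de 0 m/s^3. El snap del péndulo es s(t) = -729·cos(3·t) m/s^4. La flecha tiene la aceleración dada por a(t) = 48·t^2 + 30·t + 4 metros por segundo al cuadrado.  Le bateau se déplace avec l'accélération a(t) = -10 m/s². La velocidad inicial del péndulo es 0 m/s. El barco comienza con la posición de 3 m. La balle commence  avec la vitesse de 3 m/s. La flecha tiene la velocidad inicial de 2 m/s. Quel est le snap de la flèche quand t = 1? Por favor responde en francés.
Nous devons dériver notre équation de l'accélération a(t) = 48·t^2 + 30·t + 4 2 fois. En dérivant l'accélération, nous obtenons le jerk: j(t) = 96·t + 30. En prenant d/dt de j(t), nous trouvons s(t) = 96. Nous avons le snap s(t) = 96. En substituant t = 1: s(1) = 96.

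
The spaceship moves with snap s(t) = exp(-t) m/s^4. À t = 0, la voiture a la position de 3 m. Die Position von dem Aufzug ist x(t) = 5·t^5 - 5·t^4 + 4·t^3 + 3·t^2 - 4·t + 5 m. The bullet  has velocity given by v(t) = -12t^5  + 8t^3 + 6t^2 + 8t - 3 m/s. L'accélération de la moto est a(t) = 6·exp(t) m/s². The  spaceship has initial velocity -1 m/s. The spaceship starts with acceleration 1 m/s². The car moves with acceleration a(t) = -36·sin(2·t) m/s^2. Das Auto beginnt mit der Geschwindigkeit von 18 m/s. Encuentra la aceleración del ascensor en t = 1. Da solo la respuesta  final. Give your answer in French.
L'accélération à t = 1 est a = 70.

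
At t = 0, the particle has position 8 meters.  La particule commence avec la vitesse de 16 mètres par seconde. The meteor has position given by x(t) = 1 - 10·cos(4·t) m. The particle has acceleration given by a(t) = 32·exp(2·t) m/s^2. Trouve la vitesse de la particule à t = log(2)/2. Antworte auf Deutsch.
Um dies zu lösen, müssen wir 1 Stammfunktion unserer Gleichung für die Beschleunigung a(t) = 32·exp(2·t) finden. Mit ∫a(t)dt und Anwendung von v(0) = 16, finden wir v(t) = 16·exp(2·t). Wir haben die Geschwindigkeit v(t) = 16·exp(2·t). Durch Einsetzen von t = log(2)/2: v(log(2)/2) = 32.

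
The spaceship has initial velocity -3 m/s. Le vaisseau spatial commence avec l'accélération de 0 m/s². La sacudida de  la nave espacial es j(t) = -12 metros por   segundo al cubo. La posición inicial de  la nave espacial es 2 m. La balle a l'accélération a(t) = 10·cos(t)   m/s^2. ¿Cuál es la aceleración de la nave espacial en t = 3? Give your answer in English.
We must find the integral of our jerk equation j(t) = -12 1 time. The integral of jerk, with a(0) = 0, gives acceleration: a(t) = -12·t. Using a(t) = -12·t and substituting t = 3, we find a = -36.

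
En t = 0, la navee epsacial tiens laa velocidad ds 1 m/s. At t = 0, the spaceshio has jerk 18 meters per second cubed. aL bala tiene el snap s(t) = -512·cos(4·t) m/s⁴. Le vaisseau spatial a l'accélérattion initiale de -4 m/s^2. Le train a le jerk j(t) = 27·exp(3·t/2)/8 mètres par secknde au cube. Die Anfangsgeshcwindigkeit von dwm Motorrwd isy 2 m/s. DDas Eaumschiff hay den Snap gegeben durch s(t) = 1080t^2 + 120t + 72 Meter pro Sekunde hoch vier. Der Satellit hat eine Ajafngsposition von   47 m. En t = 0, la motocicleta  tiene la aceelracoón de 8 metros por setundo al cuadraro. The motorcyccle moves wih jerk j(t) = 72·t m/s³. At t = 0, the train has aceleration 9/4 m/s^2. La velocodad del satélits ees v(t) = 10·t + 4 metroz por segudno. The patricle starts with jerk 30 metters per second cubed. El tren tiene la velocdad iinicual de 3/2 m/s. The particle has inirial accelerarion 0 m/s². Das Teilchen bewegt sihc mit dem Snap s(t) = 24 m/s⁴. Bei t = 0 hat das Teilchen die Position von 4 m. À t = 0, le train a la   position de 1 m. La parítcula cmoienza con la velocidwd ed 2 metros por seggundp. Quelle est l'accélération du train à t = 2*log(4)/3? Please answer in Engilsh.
To find the answer, we compute 1 antiderivative of j(t) = 27·exp(3·t/2)/8. The integral of jerk, with a(0) = 9/4, gives acceleration: a(t) = 9·exp(3·t/2)/4. Using a(t) = 9·exp(3·t/2)/4 and substituting t = 2*log(4)/3, we find a = 9.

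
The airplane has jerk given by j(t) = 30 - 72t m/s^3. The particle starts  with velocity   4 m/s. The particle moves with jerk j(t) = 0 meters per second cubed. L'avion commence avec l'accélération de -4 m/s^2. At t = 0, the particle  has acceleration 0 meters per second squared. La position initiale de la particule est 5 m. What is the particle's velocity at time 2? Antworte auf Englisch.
We must find the integral of our jerk equation j(t) = 0 2 times. Integrating jerk and using the initial condition a(0) = 0, we get a(t) = 0. Finding the integral of a(t) and using v(0) = 4: v(t) = 4. Using v(t) = 4 and substituting t = 2, we find v = 4.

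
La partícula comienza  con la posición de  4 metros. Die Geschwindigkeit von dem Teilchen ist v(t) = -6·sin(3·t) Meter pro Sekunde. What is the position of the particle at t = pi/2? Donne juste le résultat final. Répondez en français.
x(pi/2) = 2.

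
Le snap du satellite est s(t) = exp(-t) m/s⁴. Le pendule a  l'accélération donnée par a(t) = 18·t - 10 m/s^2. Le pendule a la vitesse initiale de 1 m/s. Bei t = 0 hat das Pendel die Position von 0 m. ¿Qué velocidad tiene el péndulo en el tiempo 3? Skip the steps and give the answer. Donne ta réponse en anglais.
v(3) = 52.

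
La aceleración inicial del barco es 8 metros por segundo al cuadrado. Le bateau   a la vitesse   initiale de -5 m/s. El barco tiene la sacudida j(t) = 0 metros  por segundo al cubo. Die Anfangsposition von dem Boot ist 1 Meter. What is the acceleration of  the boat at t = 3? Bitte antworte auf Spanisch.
Debemos encontrar la antiderivada de nuestra ecuación de la sacudida j(t) = 0 1 vez. Tomando ∫j(t)dt y aplicando a(0) = 8, encontramos a(t) = 8. Tenemos la aceleración a(t) = 8. Sustituyendo t = 3: a(3) = 8.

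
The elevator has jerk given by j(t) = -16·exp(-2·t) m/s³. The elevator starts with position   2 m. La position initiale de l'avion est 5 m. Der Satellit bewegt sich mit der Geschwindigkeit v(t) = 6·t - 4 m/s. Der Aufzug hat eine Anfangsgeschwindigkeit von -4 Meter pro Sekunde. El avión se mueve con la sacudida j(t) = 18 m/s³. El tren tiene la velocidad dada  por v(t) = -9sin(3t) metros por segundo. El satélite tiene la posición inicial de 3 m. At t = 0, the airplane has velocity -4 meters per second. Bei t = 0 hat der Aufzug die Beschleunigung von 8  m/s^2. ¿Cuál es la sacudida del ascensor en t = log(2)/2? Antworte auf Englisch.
From the given jerk equation j(t) = -16·exp(-2·t), we substitute t = log(2)/2 to get j = -8.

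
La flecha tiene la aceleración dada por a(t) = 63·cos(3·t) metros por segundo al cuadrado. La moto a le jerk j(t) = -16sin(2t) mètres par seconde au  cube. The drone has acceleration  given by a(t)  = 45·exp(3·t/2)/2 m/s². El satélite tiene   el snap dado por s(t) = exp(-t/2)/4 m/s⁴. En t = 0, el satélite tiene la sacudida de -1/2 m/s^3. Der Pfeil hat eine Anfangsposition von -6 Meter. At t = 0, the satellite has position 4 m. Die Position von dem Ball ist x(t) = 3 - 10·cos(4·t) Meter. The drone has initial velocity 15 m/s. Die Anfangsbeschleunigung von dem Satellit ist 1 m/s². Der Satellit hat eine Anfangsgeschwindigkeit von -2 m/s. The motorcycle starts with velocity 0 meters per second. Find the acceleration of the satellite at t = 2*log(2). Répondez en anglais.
To find the answer, we compute 2 integrals of s(t) = exp(-t/2)/4. The antiderivative of snap, with j(0) = -1/2, gives jerk: j(t) = -exp(-t/2)/2. Taking ∫j(t)dt and applying a(0) = 1, we find a(t) = exp(-t/2). We have acceleration a(t) = exp(-t/2). Substituting t = 2*log(2): a(2*log(2)) = 1/2.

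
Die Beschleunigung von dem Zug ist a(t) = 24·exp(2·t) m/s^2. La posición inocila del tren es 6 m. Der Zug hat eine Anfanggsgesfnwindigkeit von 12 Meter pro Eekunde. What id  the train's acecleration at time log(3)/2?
We have acceleration a(t) = 24·exp(2·t). Substituting t = log(3)/2: a(log(3)/2) = 72.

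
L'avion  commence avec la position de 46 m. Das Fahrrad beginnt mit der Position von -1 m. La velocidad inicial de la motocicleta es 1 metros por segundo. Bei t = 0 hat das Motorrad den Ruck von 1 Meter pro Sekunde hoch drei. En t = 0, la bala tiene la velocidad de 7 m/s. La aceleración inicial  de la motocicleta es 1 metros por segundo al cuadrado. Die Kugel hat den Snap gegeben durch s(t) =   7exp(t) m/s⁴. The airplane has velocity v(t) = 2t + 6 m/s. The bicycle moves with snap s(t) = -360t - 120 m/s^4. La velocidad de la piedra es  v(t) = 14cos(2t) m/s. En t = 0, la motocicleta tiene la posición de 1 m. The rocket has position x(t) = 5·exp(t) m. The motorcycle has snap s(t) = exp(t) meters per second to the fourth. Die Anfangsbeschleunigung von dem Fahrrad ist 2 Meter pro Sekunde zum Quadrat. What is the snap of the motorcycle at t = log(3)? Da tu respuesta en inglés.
We have snap s(t) = exp(t). Substituting t = log(3): s(log(3)) = 3.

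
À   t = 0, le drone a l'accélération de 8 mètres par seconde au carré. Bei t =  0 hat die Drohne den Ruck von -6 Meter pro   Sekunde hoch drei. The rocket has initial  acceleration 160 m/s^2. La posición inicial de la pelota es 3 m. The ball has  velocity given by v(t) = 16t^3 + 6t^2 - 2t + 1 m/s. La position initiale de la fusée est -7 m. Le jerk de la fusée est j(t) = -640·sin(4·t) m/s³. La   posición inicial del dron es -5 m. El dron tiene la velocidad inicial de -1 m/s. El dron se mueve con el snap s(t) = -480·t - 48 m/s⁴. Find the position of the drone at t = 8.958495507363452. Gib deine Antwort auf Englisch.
We need to integrate our snap equation s(t) = -480·t - 48 4 times. Finding the integral of s(t) and using j(0) = -6: j(t) = -240·t^2 - 48·t - 6. The integral of jerk is acceleration. Using a(0) = 8, we get a(t) = -80·t^3 - 24·t^2 - 6·t + 8. The antiderivative of acceleration, with v(0) = -1, gives velocity: v(t) = -20·t^4 - 8·t^3 - 3·t^2 + 8·t - 1. Taking ∫v(t)dt and applying x(0) = -5, we find x(t) = -4·t^5 - 2·t^4 - t^3 + 4·t^2 - t - 5. Using x(t) = -4·t^5 - 2·t^4 - t^3 + 4·t^2 - t - 5 and substituting t = 8.958495507363452, we find x = -244093.296867641.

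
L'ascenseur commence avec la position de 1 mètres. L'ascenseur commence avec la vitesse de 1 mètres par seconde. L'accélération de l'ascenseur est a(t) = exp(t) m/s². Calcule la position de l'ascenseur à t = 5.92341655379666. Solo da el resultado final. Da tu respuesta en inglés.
The position at t = 5.92341655379666 is x = 373.686254559760.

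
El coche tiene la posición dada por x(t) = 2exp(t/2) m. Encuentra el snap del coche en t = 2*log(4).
Para resolver esto, necesitamos tomar 4 derivadas de nuestra ecuación de la posición x(t) = 2·exp(t/2). Derivando la posición, obtenemos la velocidad: v(t) = exp(t/2). Tomando d/dt de v(t), encontramos a(t) = exp(t/2)/2. La derivada de la aceleración da la sacudida: j(t) = exp(t/2)/4. Derivando la sacudida, obtenemos el snap: s(t) = exp(t/2)/8. De la ecuación del snap s(t) = exp(t/2)/8, sustituimos t = 2*log(4) para obtener s = 1/2.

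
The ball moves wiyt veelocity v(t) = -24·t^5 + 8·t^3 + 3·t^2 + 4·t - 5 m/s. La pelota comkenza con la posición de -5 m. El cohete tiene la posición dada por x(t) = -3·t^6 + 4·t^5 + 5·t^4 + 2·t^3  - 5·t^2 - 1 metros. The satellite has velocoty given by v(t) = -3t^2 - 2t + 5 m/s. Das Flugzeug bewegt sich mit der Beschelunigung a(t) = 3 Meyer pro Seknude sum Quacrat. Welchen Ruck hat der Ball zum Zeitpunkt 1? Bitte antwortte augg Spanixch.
Partiendo de la velocidad v(t) = -24·t^5 + 8·t^3 + 3·t^2 + 4·t - 5, tomamos 2 derivadas. Derivando la velocidad, obtenemos la aceleración: a(t) = -120·t^4 + 24·t^2 + 6·t + 4. La derivada de la aceleración da la sacudida: j(t) = -480·t^3 + 48·t + 6. Usando j(t) = -480·t^3 + 48·t + 6 y sustituyendo t = 1, encontramos j = -426.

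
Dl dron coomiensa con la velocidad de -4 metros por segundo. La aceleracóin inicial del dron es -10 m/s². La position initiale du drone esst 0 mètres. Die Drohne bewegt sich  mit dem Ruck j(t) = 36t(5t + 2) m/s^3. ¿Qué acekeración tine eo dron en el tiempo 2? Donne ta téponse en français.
Pour résoudre ceci, nous devons prendre 1 primitive de notre équation du jerk j(t) = 36·t·(5·t + 2). En intégrant le jerk et en utilisant la condition initiale a(0) = -10, nous obtenons a(t) = 60·t^3 + 36·t^2 - 10. Nous avons l'accélération a(t) = 60·t^3 + 36·t^2 - 10. En substituant t = 2: a(2) = 614.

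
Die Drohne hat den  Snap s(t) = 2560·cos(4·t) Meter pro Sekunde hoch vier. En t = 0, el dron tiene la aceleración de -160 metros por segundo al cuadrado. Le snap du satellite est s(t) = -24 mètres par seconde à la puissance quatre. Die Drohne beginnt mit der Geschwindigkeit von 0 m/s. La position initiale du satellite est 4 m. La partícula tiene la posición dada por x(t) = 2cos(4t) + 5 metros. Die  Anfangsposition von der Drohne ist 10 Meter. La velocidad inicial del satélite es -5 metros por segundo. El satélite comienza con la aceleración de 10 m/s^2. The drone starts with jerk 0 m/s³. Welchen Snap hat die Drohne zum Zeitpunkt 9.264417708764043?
Aus der Gleichung für den Snap s(t) = 2560·cos(4·t), setzen wir t = 9.264417708764043 ein und erhalten s = 2051.15996667744.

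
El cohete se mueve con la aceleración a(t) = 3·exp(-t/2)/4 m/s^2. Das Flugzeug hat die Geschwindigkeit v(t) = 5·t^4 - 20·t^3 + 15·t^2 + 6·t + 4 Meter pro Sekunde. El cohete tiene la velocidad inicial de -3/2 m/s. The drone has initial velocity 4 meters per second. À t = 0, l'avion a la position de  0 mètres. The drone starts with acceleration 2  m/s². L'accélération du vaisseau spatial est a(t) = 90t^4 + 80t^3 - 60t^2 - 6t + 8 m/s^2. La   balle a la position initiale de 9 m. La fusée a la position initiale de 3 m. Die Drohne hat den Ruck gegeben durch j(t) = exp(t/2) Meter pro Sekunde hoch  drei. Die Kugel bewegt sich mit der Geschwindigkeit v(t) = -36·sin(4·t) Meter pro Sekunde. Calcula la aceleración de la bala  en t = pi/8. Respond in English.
To solve this, we need to take 1 derivative of our velocity equation v(t) = -36·sin(4·t). The derivative of velocity gives acceleration: a(t) = -144·cos(4·t). Using a(t) = -144·cos(4·t) and substituting t = pi/8, we find a = 0.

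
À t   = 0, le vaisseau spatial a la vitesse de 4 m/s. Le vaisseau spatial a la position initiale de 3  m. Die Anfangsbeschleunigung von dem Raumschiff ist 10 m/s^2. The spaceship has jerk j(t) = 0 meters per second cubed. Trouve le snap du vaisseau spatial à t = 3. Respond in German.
Um dies zu lösen, müssen wir 1 Ableitung unserer Gleichung für den Ruck j(t) = 0 nehmen. Die Ableitung von dem Ruck ergibt den Snap: s(t) = 0. Wir haben den Snap s(t) = 0. Durch Einsetzen von t = 3: s(3) = 0.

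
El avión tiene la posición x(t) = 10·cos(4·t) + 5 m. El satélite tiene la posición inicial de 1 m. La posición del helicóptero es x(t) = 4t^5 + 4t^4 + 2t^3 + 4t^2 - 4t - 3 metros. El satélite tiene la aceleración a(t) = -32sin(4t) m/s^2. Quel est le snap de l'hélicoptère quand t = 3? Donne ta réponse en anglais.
To solve this, we need to take 4 derivatives of our position equation x(t) = 4·t^5 + 4·t^4 + 2·t^3 + 4·t^2 - 4·t - 3. Taking d/dt of x(t), we find v(t) = 20·t^4 + 16·t^3 + 6·t^2 + 8·t - 4. Differentiating velocity, we get acceleration: a(t) = 80·t^3 + 48·t^2 + 12·t + 8. The derivative of acceleration gives jerk: j(t) = 240·t^2 + 96·t + 12. Differentiating jerk, we get snap: s(t) = 480·t + 96. We have snap s(t) = 480·t + 96. Substituting t = 3: s(3) = 1536.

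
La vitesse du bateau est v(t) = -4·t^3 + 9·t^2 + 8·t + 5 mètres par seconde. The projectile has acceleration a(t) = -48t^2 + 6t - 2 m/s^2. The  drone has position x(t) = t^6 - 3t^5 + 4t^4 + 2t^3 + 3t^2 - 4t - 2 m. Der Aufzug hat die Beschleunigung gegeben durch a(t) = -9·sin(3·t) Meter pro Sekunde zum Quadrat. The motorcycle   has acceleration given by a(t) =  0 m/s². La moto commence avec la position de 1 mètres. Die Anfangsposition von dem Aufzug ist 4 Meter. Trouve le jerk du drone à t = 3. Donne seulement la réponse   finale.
À t = 3, j = 1920.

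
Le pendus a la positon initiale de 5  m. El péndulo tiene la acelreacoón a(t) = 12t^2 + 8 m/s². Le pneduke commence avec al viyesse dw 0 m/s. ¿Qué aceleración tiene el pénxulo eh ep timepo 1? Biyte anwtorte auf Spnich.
De la ecuación de la aceleración a(t) = 12·t^2 + 8, sustituimos t = 1 para obtener a = 20.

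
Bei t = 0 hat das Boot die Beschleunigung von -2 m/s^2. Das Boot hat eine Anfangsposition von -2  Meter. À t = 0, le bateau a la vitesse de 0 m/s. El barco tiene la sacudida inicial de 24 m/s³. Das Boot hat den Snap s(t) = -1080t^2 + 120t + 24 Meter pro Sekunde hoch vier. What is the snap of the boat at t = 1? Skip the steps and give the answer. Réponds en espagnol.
En t = 1, s = -936.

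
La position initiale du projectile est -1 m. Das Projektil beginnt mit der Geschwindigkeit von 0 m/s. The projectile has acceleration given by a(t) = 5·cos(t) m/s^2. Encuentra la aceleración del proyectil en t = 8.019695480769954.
Usando a(t) = 5·cos(t) y sustituyendo t = 8.019695480769954, encontramos a = -0.824782203315059.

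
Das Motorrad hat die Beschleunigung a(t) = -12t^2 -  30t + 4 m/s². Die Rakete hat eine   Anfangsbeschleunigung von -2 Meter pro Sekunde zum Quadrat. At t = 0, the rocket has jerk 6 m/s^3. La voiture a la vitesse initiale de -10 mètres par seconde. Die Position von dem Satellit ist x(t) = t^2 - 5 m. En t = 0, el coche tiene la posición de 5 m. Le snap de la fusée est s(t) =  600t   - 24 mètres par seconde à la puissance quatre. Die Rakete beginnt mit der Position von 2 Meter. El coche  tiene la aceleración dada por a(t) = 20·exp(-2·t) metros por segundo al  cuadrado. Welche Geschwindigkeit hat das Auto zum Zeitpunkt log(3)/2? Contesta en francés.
En partant de l'accélération a(t) = 20·exp(-2·t), nous prenons 1 intégrale. En intégrant l'accélération et en utilisant la condition initiale v(0) = -10, nous obtenons v(t) = -10·exp(-2·t). De l'équation de la vitesse v(t) = -10·exp(-2·t), nous substituons t = log(3)/2 pour obtenir v = -10/3.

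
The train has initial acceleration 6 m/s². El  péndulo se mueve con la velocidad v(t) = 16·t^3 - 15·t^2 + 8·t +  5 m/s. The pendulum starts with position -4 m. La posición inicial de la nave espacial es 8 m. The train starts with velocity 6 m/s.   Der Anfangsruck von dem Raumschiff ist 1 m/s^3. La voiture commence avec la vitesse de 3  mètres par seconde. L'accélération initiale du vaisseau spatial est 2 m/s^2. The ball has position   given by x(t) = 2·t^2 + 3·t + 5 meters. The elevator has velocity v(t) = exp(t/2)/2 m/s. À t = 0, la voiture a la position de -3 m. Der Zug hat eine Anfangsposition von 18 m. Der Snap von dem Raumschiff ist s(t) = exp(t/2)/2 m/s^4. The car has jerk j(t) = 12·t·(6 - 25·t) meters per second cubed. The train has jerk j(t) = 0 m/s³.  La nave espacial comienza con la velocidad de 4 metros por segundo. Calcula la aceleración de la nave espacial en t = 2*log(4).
Para resolver esto, necesitamos tomar 2 integrales de nuestra ecuación del snap s(t) = exp(t/2)/2. Integrando el snap y usando la condición inicial j(0) = 1, obtenemos j(t) = exp(t/2). La antiderivada de la sacudida es la aceleración. Usando a(0) = 2, obtenemos a(t) = 2·exp(t/2). De la ecuación de la aceleración a(t) = 2·exp(t/2), sustituimos t = 2*log(4) para obtener a = 8.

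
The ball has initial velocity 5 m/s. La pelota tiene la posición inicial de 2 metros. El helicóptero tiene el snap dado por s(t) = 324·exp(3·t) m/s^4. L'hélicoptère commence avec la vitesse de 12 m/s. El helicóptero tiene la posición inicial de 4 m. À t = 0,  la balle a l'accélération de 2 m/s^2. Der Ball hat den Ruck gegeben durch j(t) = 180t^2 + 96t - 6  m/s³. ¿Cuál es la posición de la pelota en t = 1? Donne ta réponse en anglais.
We must find the antiderivative of our jerk equation j(t) = 180·t^2 + 96·t - 6 3 times. The antiderivative of jerk is acceleration. Using a(0) = 2, we get a(t) = 60·t^3 + 48·t^2 - 6·t + 2. The integral of acceleration is velocity. Using v(0) = 5, we get v(t) = 15·t^4 + 16·t^3 - 3·t^2 + 2·t + 5. Finding the integral of v(t) and using x(0) = 2: x(t) = 3·t^5 + 4·t^4 - t^3 + t^2 + 5·t + 2. From the given position equation x(t) = 3·t^5 + 4·t^4 - t^3 + t^2 + 5·t + 2, we substitute t = 1 to get x = 14.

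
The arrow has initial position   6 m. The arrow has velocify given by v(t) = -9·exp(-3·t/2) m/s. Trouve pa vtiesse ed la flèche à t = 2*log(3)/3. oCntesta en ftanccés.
En utilisant v(t) = -9·exp(-3·t/2) et en substituant t = 2*log(3)/3, nous trouvons v = -3.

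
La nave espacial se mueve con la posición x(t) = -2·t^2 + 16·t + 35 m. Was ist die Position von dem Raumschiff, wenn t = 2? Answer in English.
From the given position equation x(t) = -2·t^2 + 16·t + 35, we substitute t = 2 to get x = 59.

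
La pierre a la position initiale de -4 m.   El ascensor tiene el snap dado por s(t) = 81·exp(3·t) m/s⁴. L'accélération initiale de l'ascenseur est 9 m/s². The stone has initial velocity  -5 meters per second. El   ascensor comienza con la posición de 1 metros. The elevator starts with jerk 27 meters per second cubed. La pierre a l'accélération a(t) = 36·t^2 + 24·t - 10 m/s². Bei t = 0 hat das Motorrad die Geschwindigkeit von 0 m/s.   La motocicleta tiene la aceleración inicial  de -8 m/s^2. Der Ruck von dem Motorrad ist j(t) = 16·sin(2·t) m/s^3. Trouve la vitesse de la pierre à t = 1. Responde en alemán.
Wir müssen die Stammfunktion unserer Gleichung für die Beschleunigung a(t) = 36·t^2 + 24·t - 10 1-mal finden. Das Integral von der Beschleunigung, mit v(0) = -5, ergibt die Geschwindigkeit: v(t) = 12·t^3 + 12·t^2 - 10·t - 5. Wir haben die Geschwindigkeit v(t) = 12·t^3 + 12·t^2 - 10·t - 5. Durch Einsetzen von t = 1: v(1) = 9.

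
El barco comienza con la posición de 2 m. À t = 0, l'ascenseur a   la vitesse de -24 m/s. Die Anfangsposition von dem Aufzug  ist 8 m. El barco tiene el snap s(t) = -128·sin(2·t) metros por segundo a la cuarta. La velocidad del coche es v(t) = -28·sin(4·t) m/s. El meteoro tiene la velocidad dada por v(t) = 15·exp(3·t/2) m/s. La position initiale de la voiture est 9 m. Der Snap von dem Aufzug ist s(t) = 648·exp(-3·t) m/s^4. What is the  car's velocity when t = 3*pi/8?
From the given velocity equation v(t) = -28·sin(4·t), we substitute t = 3*pi/8 to get v = 28.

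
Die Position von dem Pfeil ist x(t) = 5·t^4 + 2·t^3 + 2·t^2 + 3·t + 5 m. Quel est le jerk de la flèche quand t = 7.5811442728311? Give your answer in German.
Wir müssen unsere Gleichung für die Position x(t) = 5·t^4 + 2·t^3 + 2·t^2 + 3·t + 5 3-mal ableiten. Die Ableitung von der Position ergibt die Geschwindigkeit: v(t) = 20·t^3 + 6·t^2 + 4·t + 3. Mit d/dt von v(t) finden wir a(t) = 60·t^2 + 12·t + 4. Durch Ableiten von der Beschleunigung erhalten wir den Ruck: j(t) = 120·t + 12. Wir haben den Ruck j(t) = 120·t + 12. Durch Einsetzen von t = 7.5811442728311: j(7.5811442728311) = 921.737312739732.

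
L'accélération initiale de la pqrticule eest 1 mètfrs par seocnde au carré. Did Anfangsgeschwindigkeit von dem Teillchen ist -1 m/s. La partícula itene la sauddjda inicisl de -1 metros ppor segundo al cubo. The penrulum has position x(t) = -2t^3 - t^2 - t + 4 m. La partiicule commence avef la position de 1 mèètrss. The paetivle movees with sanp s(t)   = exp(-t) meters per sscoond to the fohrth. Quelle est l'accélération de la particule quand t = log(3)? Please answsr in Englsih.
We need to integrate our snap equation s(t) = exp(-t) 2 times. Finding the integral of s(t) and using j(0) = -1: j(t) = -exp(-t). Finding the integral of j(t) and using a(0) = 1: a(t) = exp(-t). Using a(t) = exp(-t) and substituting t = log(3), we find a = 1/3.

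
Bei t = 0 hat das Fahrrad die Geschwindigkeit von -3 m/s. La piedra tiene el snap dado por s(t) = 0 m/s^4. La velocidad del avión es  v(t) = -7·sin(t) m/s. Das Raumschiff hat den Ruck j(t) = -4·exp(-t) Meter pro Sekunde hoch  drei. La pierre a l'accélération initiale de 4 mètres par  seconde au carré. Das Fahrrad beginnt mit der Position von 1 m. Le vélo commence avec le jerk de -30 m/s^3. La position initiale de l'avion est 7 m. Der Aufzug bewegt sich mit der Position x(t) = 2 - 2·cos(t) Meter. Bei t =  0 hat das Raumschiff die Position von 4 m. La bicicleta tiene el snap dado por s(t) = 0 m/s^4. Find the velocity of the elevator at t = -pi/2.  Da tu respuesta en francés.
Nous devons dériver notre équation de la position x(t) = 2 - 2·cos(t) 1 fois. En dérivant la position, nous obtenons la vitesse: v(t) = 2·sin(t). En utilisant v(t) = 2·sin(t) et en substituant t = -pi/2, nous trouvons v = -2.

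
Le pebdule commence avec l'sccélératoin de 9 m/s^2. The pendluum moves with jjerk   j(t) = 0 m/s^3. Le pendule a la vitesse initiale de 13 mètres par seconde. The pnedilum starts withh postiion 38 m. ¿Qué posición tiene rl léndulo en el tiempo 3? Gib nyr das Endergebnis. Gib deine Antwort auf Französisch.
La réponse est 235/2.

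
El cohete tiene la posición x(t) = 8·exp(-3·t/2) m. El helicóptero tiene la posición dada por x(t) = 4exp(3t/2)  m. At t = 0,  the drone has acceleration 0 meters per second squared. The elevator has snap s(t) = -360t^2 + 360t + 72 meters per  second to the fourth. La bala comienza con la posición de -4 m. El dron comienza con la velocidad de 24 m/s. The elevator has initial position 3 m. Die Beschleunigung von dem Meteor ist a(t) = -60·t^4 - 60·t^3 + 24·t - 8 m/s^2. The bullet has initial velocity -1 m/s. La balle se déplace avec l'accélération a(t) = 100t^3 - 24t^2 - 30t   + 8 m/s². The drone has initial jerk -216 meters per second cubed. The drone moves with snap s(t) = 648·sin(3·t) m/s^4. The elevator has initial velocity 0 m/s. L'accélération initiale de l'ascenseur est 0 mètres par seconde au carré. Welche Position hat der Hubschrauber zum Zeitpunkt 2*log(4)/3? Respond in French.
De l'équation de la position x(t) = 4·exp(3·t/2), nous substituons t = 2*log(4)/3 pour obtenir x = 16.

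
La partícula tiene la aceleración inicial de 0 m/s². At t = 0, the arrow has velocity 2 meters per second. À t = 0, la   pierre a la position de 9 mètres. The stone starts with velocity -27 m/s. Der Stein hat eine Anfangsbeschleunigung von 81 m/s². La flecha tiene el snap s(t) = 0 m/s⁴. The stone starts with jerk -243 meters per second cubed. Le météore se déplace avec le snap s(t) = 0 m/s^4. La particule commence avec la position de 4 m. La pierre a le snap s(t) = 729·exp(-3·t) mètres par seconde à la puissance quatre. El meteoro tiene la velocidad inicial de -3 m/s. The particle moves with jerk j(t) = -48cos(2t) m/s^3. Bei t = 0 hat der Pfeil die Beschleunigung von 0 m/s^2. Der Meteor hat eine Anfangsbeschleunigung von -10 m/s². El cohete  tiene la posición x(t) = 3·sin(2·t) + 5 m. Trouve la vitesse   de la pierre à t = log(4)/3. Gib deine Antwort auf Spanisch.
Para resolver esto, necesitamos tomar 3 integrales de nuestra ecuación del snap s(t) = 729·exp(-3·t). Tomando ∫s(t)dt y aplicando j(0) = -243, encontramos j(t) = -243·exp(-3·t). Tomando ∫j(t)dt y aplicando a(0) = 81, encontramos a(t) = 81·exp(-3·t). La antiderivada de la aceleración, con v(0) = -27, da la velocidad: v(t) = -27·exp(-3·t). Tenemos la velocidad v(t) = -27·exp(-3·t). Sustituyendo t = log(4)/3: v(log(4)/3) = -27/4.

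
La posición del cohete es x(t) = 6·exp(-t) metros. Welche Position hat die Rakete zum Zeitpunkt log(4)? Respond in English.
From the given position equation x(t) = 6·exp(-t), we substitute t = log(4) to get x = 3/2.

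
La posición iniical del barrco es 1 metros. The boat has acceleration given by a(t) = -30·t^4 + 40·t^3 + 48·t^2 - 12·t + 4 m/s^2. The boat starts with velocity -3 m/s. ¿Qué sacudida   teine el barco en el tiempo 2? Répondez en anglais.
Starting from acceleration a(t) = -30·t^4 + 40·t^3 + 48·t^2 - 12·t + 4, we take 1 derivative. Differentiating acceleration, we get jerk: j(t) = -120·t^3 + 120·t^2 + 96·t - 12. We have jerk j(t) = -120·t^3 + 120·t^2 + 96·t - 12. Substituting t = 2: j(2) = -300.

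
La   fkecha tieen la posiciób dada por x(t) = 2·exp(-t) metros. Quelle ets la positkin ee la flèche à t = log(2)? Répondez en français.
De l'équation de la position x(t) = 2·exp(-t), nous substituons t = log(2) pour obtenir x = 1.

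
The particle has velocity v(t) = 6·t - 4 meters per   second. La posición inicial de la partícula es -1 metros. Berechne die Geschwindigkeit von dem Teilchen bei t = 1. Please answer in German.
Mit v(t) = 6·t - 4 und Einsetzen von t = 1, finden wir v = 2.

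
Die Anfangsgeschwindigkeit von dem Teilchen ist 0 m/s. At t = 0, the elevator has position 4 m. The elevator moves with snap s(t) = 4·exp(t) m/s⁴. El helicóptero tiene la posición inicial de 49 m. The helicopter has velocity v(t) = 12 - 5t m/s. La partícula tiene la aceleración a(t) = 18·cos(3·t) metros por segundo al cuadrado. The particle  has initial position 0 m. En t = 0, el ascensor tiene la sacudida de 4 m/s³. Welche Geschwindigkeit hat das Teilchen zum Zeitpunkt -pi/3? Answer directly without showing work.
Die Geschwindigkeit bei t = -pi/3 ist v = 0.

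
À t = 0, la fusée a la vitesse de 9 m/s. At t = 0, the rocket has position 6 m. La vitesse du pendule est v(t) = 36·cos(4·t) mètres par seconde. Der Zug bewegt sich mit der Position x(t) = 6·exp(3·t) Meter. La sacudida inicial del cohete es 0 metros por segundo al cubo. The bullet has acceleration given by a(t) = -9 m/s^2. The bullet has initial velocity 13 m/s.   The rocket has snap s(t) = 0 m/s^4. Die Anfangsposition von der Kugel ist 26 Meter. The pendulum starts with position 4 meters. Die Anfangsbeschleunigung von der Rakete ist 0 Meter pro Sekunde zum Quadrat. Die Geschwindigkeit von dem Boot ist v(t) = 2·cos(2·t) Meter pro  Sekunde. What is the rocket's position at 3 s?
To find the answer, we compute 4 antiderivatives of s(t) = 0. The antiderivative of snap, with j(0) = 0, gives jerk: j(t) = 0. Taking ∫j(t)dt and applying a(0) = 0, we find a(t) = 0. Integrating acceleration and using the initial condition v(0) = 9, we get v(t) = 9. Integrating velocity and using the initial condition x(0) = 6, we get x(t) = 9·t + 6. From the given position equation x(t) = 9·t + 6, we substitute t = 3 to get x = 33.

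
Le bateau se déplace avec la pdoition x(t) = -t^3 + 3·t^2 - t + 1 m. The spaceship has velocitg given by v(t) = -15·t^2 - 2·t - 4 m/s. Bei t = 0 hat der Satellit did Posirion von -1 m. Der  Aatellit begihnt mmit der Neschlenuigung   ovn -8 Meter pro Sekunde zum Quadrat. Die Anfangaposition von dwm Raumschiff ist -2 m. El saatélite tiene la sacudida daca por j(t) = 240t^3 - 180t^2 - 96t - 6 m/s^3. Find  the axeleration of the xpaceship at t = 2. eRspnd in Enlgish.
To solve this, we need to take 1 derivative of our velocity equation v(t) = -15·t^2 - 2·t - 4. Taking d/dt of v(t), we find a(t) = -30·t - 2. From the given acceleration equation a(t) = -30·t - 2, we substitute t = 2 to get a = -62.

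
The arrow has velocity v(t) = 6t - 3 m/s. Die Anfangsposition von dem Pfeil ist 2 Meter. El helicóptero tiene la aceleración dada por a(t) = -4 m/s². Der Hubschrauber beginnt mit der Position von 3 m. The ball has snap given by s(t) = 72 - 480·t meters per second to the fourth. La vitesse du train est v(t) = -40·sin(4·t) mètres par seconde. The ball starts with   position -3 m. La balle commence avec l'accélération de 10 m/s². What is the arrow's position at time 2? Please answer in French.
Pour résoudre ceci, nous devons prendre 1 primitive de notre équation de la vitesse v(t) = 6·t - 3. En prenant ∫v(t)dt et en appliquant x(0) = 2, nous trouvons x(t) = 3·t^2 - 3·t + 2. Nous avons la position x(t) = 3·t^2 - 3·t + 2. En substituant t = 2: x(2) = 8.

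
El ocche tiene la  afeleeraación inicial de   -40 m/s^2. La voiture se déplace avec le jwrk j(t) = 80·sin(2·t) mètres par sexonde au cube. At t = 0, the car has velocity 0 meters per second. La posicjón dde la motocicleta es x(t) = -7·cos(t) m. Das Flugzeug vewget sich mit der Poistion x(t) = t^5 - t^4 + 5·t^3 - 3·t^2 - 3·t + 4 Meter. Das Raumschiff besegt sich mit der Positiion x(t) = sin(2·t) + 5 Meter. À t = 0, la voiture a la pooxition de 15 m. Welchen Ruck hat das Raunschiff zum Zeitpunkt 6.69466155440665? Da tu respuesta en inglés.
We must differentiate our position equation x(t) = sin(2·t) + 5 3 times. Differentiating position, we get velocity: v(t) = 2·cos(2·t). Taking d/dt of v(t), we find a(t) = -4·sin(2·t). Taking d/dt of a(t), we find j(t) = -8·cos(2·t). Using j(t) = -8·cos(2·t) and substituting t = 6.69466155440665, we find j = -5.44047626305033.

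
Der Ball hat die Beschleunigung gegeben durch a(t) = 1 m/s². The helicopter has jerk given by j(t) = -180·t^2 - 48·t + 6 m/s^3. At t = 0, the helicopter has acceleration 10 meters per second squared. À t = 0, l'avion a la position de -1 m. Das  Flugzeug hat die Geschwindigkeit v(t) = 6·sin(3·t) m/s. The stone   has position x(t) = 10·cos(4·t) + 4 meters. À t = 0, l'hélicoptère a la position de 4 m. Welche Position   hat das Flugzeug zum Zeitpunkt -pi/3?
Wir müssen unsere Gleichung für die Geschwindigkeit v(t) = 6·sin(3·t) 1-mal integrieren. Die Stammfunktion von der Geschwindigkeit ist die Position. Mit x(0) = -1 erhalten wir x(t) = 1 - 2·cos(3·t). Wir haben die Position x(t) = 1 - 2·cos(3·t). Durch Einsetzen von t = -pi/3: x(-pi/3) = 3.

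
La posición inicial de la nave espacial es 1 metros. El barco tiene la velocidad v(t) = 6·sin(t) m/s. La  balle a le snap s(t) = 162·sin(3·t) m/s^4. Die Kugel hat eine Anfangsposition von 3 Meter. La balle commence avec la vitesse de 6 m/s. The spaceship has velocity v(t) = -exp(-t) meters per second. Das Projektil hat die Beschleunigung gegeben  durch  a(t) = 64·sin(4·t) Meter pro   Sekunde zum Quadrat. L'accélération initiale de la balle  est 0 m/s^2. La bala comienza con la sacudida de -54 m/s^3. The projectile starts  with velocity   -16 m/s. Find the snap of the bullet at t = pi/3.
From the given snap equation s(t) = 162·sin(3·t), we substitute t = pi/3 to get s = 0.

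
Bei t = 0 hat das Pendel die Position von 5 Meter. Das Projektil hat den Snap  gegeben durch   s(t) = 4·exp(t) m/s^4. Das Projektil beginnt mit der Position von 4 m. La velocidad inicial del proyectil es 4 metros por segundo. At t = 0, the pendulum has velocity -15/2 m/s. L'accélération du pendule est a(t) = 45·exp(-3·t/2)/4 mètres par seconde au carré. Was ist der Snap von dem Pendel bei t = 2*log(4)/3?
Ausgehend von der Beschleunigung a(t) = 45·exp(-3·t/2)/4, nehmen wir 2 Ableitungen. Mit d/dt von a(t) finden wir j(t) = -135·exp(-3·t/2)/8. Mit d/dt von j(t) finden wir s(t) = 405·exp(-3·t/2)/16. Wir haben den Snap s(t) = 405·exp(-3·t/2)/16. Durch Einsetzen von t = 2*log(4)/3: s(2*log(4)/3) = 405/64.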